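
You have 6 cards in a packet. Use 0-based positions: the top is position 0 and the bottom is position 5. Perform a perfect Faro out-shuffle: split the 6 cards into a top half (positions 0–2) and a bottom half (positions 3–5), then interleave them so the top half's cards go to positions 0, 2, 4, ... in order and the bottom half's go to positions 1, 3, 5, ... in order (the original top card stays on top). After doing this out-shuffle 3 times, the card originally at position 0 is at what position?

Position 0 is a fixed point of every out-shuffle, so the card never moves.

0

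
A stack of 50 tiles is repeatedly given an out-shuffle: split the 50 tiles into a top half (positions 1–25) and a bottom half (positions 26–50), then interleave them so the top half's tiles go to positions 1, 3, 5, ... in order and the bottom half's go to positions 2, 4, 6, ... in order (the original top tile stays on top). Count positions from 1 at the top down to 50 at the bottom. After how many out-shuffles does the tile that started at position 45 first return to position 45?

Follow position 45 under repeated out-shuffles:
45 → 40 → 30 → 10 → 19 → 37 → 24 → 47 → ... → 45 (length 21)
It first returns after 21 out-shuffles.

21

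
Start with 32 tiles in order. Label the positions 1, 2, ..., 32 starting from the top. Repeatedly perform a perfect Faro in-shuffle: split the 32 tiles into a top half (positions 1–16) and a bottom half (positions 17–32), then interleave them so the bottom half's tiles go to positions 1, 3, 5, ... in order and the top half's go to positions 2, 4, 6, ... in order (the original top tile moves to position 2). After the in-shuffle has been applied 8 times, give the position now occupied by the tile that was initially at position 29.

Track the tile's position through each in-shuffle:
29 → 25 → 17 → 1 → 2 → 4 → 8 → 16 → 32

32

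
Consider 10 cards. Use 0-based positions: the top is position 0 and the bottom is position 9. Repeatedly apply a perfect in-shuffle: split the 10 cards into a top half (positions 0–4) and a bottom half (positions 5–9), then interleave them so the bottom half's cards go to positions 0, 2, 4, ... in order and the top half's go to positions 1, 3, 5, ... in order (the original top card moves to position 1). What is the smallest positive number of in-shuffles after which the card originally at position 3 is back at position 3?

Follow position 3 under repeated in-shuffles:
3 → 7 → 4 → 9 → 8 → 6 → 2 → 5 → 0 → 1 → 3
It first returns after 10 in-shuffles.

10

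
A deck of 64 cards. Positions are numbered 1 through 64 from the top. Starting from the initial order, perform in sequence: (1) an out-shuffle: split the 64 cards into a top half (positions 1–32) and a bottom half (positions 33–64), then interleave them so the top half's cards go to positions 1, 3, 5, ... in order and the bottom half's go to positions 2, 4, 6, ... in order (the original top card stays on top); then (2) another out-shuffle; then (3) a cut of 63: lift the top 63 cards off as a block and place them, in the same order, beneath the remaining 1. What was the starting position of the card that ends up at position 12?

35

Undo the operations in reverse order, starting from position 12:
  undo op 3 (cut 63): 12 ← 11
  undo op 2 (out-shuffle, from top half): 11 ← 6
  undo op 1 (out-shuffle, from bottom half): 6 ← 35
So the card at position 12 came from original position 35.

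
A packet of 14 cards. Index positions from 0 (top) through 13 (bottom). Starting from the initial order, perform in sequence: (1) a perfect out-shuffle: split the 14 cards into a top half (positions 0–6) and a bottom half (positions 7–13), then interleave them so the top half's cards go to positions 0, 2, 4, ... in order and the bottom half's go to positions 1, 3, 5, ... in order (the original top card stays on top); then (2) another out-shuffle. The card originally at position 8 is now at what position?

6

Track the card from position 8 forward through each operation:
  after op 1 (out-shuffle): 8 → 3
  after op 2 (out-shuffle): 3 → 6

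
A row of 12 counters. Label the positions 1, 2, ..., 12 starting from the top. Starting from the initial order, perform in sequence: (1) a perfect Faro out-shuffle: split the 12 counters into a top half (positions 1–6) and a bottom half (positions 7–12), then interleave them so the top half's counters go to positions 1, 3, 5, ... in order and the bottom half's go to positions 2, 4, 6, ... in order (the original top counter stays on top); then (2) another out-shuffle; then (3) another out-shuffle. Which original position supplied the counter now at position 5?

Undo the operations in reverse order, starting from position 5:
  undo op 3 (out-shuffle, from top half): 5 ← 3
  undo op 2 (out-shuffle, from top half): 3 ← 2
  undo op 1 (out-shuffle, from bottom half): 2 ← 7
So the counter at position 5 came from original position 7.

7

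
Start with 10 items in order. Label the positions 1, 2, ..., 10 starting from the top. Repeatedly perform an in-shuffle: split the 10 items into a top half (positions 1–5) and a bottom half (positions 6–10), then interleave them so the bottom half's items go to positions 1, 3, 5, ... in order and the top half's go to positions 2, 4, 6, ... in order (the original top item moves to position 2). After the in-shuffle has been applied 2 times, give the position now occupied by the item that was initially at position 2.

8

Track the item's position through each in-shuffle:
2 → 4 → 8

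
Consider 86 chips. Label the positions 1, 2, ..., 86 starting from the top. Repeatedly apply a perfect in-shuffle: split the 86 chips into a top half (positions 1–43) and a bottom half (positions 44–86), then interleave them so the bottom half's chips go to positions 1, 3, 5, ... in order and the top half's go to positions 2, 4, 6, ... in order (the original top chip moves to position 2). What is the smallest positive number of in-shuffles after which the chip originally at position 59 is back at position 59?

28

Follow position 59 under repeated in-shuffles:
59 → 31 → 62 → 37 → 74 → 61 → 35 → 70 → ... → 59 (length 28)
It first returns after 28 in-shuffles.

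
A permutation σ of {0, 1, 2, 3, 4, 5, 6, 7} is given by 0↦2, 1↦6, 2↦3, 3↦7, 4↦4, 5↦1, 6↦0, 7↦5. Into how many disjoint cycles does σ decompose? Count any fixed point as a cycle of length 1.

Cycle decomposition: (0 2 3 7 5 1 6) (4).
2 cycles.

2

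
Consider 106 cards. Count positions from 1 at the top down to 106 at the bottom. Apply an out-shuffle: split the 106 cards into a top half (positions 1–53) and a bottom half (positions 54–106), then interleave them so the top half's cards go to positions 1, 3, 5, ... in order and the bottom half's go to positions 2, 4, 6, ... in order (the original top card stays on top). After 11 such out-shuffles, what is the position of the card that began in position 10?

58

Track the card's position through each out-shuffle:
10 → 19 → 37 → 73 → 40 → 79 → 52 → 103 → 100 → 94 → 82 → 58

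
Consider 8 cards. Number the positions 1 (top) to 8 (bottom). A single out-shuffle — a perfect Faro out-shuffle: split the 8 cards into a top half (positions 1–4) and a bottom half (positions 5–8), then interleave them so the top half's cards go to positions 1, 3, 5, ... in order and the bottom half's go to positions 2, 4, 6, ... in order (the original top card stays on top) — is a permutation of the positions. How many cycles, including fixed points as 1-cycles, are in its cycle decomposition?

4

Trace each unvisited position around until it returns:
(1) (2 3 5) (4 7 6) (8)
4 cycles in total.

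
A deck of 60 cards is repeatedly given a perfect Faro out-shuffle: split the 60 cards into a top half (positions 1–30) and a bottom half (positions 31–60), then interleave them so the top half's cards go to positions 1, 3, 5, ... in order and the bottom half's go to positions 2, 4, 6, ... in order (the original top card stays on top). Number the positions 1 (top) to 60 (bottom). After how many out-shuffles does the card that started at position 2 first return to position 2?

58

Follow position 2 under repeated out-shuffles:
2 → 3 → 5 → 9 → 17 → 33 → 6 → 11 → ... → 2 (length 58)
It first returns after 58 out-shuffles.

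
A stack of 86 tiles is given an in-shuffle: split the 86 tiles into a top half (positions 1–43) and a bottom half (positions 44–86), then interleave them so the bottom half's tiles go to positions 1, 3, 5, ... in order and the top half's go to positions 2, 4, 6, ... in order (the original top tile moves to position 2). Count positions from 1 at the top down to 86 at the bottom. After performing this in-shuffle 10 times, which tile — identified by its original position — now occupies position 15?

Work backwards from position 15, undoing one in-shuffle at a time:
15 ← 51 ← 69 ← 78 ← 39 ← 63 ← 75 ← 81 ← 84 ← 42 ← 21
So the tile now at position 15 started at position 21.

21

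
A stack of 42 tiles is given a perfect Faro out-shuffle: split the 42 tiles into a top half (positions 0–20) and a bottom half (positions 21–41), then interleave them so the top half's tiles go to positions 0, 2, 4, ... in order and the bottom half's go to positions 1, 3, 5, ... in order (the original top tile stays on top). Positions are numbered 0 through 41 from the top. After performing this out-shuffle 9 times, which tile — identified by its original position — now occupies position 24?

34

Work backwards from position 24, undoing one out-shuffle at a time:
24 ← 12 ← 6 ← 3 ← 22 ← 11 ← 26 ← 13 ← 27 ← 34
So the tile now at position 24 started at position 34.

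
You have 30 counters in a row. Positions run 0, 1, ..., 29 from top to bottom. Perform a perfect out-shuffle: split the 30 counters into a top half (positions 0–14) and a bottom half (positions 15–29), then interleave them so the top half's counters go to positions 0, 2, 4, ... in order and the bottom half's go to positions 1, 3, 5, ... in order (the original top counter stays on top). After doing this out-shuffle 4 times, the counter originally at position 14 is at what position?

Track the counter's position through each out-shuffle:
14 → 28 → 27 → 25 → 21

21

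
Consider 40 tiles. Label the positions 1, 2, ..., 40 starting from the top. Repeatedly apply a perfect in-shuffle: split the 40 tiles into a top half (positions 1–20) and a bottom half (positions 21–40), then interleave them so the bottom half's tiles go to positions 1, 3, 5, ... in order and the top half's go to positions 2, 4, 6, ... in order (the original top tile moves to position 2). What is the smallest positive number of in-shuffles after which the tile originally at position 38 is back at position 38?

Follow position 38 under repeated in-shuffles:
38 → 35 → 29 → 17 → 34 → 27 → 13 → 26 → 11 → 22 → 3 → 6 → 12 → 24 → 7 → 14 → 28 → 15 → 30 → 19 → 38
It first returns after 20 in-shuffles.

20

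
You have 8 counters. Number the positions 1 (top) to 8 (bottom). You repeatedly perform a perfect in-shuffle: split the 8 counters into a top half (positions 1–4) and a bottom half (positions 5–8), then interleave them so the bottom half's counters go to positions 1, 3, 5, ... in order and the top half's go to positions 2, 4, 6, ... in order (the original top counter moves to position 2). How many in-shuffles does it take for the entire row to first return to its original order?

The in-shuffle permutes the 8 positions with cycle lengths [2, 6].
Every counter is home exactly when every cycle has completed a whole number of laps, i.e. after lcm(2, 6) = 6 in-shuffles.

6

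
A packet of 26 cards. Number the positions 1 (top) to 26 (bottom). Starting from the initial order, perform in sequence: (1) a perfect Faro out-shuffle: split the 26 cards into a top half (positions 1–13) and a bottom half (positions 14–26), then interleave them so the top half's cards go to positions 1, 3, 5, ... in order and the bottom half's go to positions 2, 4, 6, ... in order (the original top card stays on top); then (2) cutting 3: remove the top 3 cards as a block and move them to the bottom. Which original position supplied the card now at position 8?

Undo the operations in reverse order, starting from position 8:
  undo op 2 (cut 3): 8 ← 11
  undo op 1 (out-shuffle, from top half): 11 ← 6
So the card at position 8 came from original position 6.

6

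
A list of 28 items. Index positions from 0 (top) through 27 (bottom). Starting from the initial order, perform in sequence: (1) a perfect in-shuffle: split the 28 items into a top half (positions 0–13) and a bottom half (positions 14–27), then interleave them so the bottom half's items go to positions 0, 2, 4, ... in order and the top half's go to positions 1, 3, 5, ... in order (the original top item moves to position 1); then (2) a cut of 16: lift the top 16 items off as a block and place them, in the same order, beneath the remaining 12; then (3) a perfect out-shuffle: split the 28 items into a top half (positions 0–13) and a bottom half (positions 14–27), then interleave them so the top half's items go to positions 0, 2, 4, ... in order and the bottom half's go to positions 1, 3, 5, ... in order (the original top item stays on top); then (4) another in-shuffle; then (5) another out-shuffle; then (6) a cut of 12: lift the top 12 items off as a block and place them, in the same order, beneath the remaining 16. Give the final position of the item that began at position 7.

13

Track the item from position 7 forward through each operation:
  after op 1 (in-shuffle): 7 → 15
  after op 2 (cut 16): 15 → 27
  after op 3 (out-shuffle): 27 → 27
  after op 4 (in-shuffle): 27 → 26
  after op 5 (out-shuffle): 26 → 25
  after op 6 (cut 12): 25 → 13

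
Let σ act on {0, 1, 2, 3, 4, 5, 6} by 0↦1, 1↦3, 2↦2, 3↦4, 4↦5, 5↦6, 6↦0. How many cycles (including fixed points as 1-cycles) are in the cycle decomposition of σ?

2

Cycle decomposition: (0 1 3 4 5 6) (2).
2 cycles.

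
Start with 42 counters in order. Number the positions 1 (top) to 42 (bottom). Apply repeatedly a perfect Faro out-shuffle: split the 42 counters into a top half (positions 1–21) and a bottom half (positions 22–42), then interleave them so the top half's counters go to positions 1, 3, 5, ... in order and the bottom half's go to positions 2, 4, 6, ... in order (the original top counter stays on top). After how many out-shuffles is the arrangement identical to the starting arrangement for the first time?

20

The out-shuffle permutes the 42 positions with cycle lengths [1, 1, 20, 20].
Every counter is home exactly when every cycle has completed a whole number of laps, i.e. after lcm(1, 20) = 20 out-shuffles.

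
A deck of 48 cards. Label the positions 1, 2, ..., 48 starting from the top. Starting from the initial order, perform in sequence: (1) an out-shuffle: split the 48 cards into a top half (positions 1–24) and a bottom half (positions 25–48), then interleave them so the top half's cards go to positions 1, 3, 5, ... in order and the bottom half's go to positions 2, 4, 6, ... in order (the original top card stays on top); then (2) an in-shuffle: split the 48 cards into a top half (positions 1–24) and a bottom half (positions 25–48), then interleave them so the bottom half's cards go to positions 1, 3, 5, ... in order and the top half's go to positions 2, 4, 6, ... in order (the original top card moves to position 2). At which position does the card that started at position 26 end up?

Track the card from position 26 forward through each operation:
  after op 1 (out-shuffle): 26 → 4
  after op 2 (in-shuffle): 4 → 8

8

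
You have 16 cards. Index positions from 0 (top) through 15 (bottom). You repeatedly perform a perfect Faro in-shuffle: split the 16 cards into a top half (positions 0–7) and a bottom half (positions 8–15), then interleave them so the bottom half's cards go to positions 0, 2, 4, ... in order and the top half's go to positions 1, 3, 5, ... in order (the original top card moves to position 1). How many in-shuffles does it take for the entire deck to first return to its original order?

The in-shuffle permutes the 16 positions with cycle lengths [8, 8].
Every card is home exactly when every cycle has completed a whole number of laps, i.e. after lcm(8) = 8 in-shuffles.

8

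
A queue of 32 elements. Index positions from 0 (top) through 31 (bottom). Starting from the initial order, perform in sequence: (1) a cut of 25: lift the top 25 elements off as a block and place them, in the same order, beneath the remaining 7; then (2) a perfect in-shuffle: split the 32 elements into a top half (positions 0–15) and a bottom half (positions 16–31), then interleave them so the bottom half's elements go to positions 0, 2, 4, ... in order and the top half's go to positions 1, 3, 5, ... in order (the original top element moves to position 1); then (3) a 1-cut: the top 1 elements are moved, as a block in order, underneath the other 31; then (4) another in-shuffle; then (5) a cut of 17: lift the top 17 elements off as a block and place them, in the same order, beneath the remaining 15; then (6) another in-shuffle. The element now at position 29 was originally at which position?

Undo the operations in reverse order, starting from position 29:
  undo op 6 (in-shuffle, from top half): 29 ← 14
  undo op 5 (cut 17): 14 ← 31
  undo op 4 (in-shuffle, from top half): 31 ← 15
  undo op 3 (cut 1): 15 ← 16
  undo op 2 (in-shuffle, from bottom half): 16 ← 24
  undo op 1 (cut 25): 24 ← 17
So the element at position 29 came from original position 17.

17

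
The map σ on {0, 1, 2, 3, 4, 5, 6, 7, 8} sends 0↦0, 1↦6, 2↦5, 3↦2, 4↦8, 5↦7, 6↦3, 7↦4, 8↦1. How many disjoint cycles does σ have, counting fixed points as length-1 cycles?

Cycle decomposition: (0) (1 6 3 2 5 7 4 8).
2 cycles.

2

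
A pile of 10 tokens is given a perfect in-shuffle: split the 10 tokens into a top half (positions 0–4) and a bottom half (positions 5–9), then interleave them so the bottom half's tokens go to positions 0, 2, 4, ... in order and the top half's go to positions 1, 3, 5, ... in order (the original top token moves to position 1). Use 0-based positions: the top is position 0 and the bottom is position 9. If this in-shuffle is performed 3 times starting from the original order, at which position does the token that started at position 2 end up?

Track the token's position through each in-shuffle:
2 → 5 → 0 → 1

1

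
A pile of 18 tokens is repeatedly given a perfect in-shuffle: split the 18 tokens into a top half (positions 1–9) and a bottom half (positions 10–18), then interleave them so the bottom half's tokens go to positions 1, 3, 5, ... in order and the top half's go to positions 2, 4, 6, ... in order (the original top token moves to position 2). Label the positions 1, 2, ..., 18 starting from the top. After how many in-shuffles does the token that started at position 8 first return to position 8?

Follow position 8 under repeated in-shuffles:
8 → 16 → 13 → 7 → 14 → 9 → 18 → 17 → 15 → 11 → 3 → 6 → 12 → 5 → 10 → 1 → 2 → 4 → 8
It first returns after 18 in-shuffles.

18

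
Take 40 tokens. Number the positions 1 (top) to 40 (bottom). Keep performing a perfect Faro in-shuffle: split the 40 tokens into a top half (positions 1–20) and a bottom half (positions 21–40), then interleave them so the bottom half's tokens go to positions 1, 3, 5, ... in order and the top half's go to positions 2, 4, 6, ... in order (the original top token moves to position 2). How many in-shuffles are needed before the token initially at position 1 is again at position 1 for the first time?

20

Follow position 1 under repeated in-shuffles:
1 → 2 → 4 → 8 → 16 → 32 → 23 → 5 → 10 → 20 → 40 → 39 → 37 → 33 → 25 → 9 → 18 → 36 → 31 → 21 → 1
It first returns after 20 in-shuffles.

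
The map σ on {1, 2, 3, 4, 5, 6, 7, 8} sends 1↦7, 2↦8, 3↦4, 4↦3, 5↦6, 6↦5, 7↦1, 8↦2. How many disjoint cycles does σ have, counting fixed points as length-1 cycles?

4

Cycle decomposition: (1 7) (2 8) (3 4) (5 6).
4 cycles.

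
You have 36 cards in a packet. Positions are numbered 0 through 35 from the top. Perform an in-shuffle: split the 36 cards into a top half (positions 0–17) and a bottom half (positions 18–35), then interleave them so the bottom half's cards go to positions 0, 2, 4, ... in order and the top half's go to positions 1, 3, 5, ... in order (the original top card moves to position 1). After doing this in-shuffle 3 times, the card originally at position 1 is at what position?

Track the card's position through each in-shuffle:
1 → 3 → 7 → 15

15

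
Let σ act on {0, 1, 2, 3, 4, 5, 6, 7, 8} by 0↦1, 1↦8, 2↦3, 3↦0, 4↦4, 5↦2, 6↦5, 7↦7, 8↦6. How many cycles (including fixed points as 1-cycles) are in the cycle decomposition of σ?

3

Cycle decomposition: (0 1 8 6 5 2 3) (4) (7).
3 cycles.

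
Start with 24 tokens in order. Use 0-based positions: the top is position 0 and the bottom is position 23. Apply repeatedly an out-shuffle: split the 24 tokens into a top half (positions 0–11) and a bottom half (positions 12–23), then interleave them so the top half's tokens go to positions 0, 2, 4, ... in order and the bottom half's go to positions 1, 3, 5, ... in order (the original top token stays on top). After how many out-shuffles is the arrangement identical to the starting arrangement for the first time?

The out-shuffle permutes the 24 positions with cycle lengths [1, 1, 11, 11].
Every token is home exactly when every cycle has completed a whole number of laps, i.e. after lcm(1, 11) = 11 out-shuffles.

11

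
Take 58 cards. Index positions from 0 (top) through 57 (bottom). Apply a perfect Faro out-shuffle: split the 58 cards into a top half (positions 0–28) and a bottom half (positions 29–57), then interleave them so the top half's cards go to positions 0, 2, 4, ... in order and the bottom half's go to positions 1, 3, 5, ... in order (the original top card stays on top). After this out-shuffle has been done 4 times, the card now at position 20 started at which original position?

Work backwards from position 20, undoing one out-shuffle at a time:
20 ← 10 ← 5 ← 31 ← 44
So the card now at position 20 started at position 44.

44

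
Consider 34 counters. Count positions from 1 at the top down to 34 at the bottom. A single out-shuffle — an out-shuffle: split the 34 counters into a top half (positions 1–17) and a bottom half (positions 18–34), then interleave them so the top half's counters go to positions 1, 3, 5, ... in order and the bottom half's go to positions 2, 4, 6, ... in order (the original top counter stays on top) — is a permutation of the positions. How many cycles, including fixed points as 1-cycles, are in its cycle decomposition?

6

Trace each unvisited position around until it returns:
(1) (2 3 5 9 17 33 32 30 26 18) (4 7 13 25 16 31 28 22 10 19) (6 11 21 8 15 29 24 14 27 20) (12 23) (34)
6 cycles in total.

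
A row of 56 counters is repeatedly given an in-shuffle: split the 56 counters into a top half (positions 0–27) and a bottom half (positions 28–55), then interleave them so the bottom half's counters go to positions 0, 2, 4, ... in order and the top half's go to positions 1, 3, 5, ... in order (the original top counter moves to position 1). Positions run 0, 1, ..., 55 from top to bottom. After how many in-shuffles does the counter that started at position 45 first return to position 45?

Follow position 45 under repeated in-shuffles:
45 → 34 → 12 → 25 → 51 → 46 → 36 → 16 → 33 → 10 → 21 → 43 → 30 → 4 → 9 → 19 → 39 → 22 → 45
It first returns after 18 in-shuffles.

18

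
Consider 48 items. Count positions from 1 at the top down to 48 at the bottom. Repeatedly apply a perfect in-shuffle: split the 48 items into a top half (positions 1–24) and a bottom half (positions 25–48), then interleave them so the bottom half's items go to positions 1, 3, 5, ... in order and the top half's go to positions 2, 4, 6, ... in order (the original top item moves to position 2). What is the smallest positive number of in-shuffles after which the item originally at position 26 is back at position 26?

21

Follow position 26 under repeated in-shuffles:
26 → 3 → 6 → 12 → 24 → 48 → 47 → 45 → ... → 26 (length 21)
It first returns after 21 in-shuffles.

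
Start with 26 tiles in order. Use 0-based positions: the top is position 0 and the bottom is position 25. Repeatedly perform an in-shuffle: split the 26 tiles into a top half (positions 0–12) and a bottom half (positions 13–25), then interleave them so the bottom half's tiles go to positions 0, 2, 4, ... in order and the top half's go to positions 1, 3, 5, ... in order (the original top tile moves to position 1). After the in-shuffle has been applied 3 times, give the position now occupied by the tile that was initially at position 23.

Track the tile's position through each in-shuffle:
23 → 20 → 14 → 2

2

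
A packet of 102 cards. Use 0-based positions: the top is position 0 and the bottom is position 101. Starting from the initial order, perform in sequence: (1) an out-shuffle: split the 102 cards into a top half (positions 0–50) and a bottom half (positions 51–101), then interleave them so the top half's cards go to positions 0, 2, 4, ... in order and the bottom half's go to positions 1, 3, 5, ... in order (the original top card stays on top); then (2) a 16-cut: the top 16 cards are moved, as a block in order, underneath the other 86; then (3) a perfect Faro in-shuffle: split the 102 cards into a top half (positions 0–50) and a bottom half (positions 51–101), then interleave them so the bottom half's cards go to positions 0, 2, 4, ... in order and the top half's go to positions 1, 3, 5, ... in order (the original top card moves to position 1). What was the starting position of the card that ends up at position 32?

92

Undo the operations in reverse order, starting from position 32:
  undo op 3 (in-shuffle, from bottom half): 32 ← 67
  undo op 2 (cut 16): 67 ← 83
  undo op 1 (out-shuffle, from bottom half): 83 ← 92
So the card at position 32 came from original position 92.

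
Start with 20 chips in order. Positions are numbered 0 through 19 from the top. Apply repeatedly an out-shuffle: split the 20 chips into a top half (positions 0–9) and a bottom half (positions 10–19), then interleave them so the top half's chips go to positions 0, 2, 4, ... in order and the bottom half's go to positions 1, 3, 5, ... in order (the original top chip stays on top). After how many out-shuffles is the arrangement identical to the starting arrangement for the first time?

The out-shuffle permutes the 20 positions with cycle lengths [1, 1, 18].
Every chip is home exactly when every cycle has completed a whole number of laps, i.e. after lcm(1, 18) = 18 out-shuffles.

18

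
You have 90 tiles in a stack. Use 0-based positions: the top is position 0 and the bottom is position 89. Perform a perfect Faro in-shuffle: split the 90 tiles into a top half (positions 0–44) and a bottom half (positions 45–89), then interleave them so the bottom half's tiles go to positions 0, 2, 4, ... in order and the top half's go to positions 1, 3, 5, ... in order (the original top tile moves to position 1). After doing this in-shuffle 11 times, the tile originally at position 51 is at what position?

Track the tile's position through each in-shuffle:
51 → 12 → 25 → 51 → 12 → 25 → 51 → 12 → 25 → 51 → 12 → 25

25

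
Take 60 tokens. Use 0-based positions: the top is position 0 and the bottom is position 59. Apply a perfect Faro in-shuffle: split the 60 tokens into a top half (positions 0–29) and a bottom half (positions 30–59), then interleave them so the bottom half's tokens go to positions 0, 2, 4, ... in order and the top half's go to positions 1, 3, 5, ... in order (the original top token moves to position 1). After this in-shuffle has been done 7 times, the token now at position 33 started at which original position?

Work backwards from position 33, undoing one in-shuffle at a time:
33 ← 16 ← 38 ← 49 ← 24 ← 42 ← 51 ← 25
So the token now at position 33 started at position 25.

25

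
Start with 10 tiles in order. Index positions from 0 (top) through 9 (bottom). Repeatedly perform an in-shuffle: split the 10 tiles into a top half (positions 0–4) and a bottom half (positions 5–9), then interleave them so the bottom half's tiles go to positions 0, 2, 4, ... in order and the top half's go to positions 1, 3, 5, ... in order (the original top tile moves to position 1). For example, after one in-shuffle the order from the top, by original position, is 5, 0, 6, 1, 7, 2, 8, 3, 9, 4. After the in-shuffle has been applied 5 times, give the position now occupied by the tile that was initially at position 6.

3

Track the tile's position through each in-shuffle:
6 → 2 → 5 → 0 → 1 → 3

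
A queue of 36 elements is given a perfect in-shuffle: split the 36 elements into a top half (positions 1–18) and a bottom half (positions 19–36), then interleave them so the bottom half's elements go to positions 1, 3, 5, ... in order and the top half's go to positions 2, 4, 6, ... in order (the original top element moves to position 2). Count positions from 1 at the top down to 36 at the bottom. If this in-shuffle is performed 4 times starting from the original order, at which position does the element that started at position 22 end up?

Track the element's position through each in-shuffle:
22 → 7 → 14 → 28 → 19

19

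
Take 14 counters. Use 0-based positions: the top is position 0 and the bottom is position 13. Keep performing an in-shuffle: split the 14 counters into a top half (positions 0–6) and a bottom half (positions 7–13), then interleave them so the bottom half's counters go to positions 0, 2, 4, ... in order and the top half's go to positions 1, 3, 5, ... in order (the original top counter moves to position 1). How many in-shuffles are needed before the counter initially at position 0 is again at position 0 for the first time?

Follow position 0 under repeated in-shuffles:
0 → 1 → 3 → 7 → 0
It first returns after 4 in-shuffles.

4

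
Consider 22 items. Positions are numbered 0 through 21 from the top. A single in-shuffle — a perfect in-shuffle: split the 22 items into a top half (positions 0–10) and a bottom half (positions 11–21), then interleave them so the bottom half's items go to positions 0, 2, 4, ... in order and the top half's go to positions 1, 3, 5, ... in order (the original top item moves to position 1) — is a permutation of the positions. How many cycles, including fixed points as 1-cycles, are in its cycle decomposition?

Trace each unvisited position around until it returns:
(0 1 3 7 15 8 ... len 11) (4 9 19 16 10 21 ... len 11)
2 cycles in total.

2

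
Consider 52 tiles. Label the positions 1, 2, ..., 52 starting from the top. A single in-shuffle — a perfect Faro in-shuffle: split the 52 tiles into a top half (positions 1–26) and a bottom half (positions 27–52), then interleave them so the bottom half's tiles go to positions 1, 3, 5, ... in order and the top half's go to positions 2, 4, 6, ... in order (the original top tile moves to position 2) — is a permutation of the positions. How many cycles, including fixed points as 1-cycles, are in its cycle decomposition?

1

Trace each unvisited position around until it returns:
(1 2 4 8 16 32 ... len 52)
1 cycle in total.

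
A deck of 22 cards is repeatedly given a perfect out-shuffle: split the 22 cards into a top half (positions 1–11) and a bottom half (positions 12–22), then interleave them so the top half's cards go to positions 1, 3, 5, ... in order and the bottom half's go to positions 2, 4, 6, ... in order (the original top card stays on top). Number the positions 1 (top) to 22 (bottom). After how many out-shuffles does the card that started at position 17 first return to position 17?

6

Follow position 17 under repeated out-shuffles:
17 → 12 → 2 → 3 → 5 → 9 → 17
It first returns after 6 out-shuffles.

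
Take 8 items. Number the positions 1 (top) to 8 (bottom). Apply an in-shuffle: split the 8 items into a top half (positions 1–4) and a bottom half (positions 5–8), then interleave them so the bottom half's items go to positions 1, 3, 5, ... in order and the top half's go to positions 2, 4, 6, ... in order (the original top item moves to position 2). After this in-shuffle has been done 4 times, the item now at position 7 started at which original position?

1

Work backwards from position 7, undoing one in-shuffle at a time:
7 ← 8 ← 4 ← 2 ← 1
So the item now at position 7 started at position 1.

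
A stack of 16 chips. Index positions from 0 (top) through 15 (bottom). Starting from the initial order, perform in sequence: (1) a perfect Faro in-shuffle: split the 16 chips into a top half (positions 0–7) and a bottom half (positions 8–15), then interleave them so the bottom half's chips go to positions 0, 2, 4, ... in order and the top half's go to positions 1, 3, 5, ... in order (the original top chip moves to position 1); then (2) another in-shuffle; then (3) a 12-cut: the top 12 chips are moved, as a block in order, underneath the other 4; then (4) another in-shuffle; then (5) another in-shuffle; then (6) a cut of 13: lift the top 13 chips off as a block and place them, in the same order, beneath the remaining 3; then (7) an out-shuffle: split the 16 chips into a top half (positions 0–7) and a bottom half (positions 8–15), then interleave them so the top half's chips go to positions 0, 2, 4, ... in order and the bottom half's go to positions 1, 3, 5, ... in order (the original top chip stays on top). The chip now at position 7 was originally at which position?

6

Undo the operations in reverse order, starting from position 7:
  undo op 7 (out-shuffle, from bottom half): 7 ← 11
  undo op 6 (cut 13): 11 ← 8
  undo op 5 (in-shuffle, from bottom half): 8 ← 12
  undo op 4 (in-shuffle, from bottom half): 12 ← 14
  undo op 3 (cut 12): 14 ← 10
  undo op 2 (in-shuffle, from bottom half): 10 ← 13
  undo op 1 (in-shuffle, from top half): 13 ← 6
So the chip at position 7 came from original position 6.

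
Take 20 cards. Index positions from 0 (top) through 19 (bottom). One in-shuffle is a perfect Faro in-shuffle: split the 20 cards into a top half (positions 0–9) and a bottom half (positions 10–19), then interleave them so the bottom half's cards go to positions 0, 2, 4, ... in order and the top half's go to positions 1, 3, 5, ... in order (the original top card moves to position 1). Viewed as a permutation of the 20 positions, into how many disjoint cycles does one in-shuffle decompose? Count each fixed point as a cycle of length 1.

5

Trace each unvisited position around until it returns:
(0 1 3 7 15 10) (2 5 11) (4 9 19 18 16 12) (6 13) (8 17 14)
5 cycles in total.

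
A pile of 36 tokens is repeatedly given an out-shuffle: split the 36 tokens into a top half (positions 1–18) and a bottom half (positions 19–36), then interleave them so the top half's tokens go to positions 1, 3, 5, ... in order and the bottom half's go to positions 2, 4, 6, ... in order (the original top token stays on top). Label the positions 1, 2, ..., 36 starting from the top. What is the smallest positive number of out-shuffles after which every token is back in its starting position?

The out-shuffle permutes the 36 positions with cycle lengths [1, 1, 3, 3, 4, 12, 12].
Every token is home exactly when every cycle has completed a whole number of laps, i.e. after lcm(1, 3, 4, 12) = 12 out-shuffles.

12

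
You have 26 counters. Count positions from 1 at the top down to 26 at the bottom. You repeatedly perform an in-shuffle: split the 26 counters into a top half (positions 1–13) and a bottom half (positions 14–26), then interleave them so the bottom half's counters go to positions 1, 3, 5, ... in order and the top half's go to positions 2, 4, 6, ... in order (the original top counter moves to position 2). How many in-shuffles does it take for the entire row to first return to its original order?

18

The in-shuffle permutes the 26 positions with cycle lengths [2, 6, 18].
Every counter is home exactly when every cycle has completed a whole number of laps, i.e. after lcm(2, 6, 18) = 18 in-shuffles.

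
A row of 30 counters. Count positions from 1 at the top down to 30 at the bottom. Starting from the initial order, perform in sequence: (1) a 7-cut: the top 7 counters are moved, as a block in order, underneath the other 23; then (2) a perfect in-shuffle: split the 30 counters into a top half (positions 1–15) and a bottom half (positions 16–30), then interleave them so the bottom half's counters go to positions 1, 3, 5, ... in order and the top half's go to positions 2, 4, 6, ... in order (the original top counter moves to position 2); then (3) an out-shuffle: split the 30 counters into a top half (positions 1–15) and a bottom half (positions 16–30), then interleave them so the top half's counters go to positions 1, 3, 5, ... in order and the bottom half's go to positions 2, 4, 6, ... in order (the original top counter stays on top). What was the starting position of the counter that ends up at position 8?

2

Undo the operations in reverse order, starting from position 8:
  undo op 3 (out-shuffle, from bottom half): 8 ← 19
  undo op 2 (in-shuffle, from bottom half): 19 ← 25
  undo op 1 (cut 7): 25 ← 2
So the counter at position 8 came from original position 2.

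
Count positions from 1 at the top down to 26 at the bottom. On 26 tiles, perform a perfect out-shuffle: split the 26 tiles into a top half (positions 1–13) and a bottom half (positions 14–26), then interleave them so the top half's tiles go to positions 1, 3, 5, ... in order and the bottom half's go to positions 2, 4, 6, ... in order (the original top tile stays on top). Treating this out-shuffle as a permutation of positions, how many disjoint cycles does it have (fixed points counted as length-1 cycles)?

Trace each unvisited position around until it returns:
(1) (2 3 5 9 17 8 ... len 20) (6 11 21 16) (26)
4 cycles in total.

4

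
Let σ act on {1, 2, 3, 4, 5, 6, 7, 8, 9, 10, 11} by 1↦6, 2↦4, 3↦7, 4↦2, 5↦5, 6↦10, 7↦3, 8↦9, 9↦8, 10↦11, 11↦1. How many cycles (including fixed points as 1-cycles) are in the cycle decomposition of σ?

Cycle decomposition: (1 6 10 11) (2 4) (3 7) (5) (8 9).
5 cycles.

5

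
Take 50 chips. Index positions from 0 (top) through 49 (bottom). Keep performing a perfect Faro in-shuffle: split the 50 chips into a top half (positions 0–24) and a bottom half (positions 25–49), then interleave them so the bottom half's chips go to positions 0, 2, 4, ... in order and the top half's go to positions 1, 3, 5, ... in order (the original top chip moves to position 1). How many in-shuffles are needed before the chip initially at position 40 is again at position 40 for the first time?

8

Follow position 40 under repeated in-shuffles:
40 → 30 → 10 → 21 → 43 → 36 → 22 → 45 → 40
It first returns after 8 in-shuffles.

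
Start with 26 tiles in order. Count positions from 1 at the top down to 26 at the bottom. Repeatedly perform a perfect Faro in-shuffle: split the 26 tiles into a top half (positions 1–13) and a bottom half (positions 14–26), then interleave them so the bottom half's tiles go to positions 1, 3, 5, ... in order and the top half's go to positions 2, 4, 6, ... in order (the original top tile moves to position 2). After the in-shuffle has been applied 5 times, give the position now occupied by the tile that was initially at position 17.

Track the tile's position through each in-shuffle:
17 → 7 → 14 → 1 → 2 → 4

4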